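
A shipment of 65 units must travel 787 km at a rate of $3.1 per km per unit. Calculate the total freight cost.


TC = dist * cost * units = 787 * 3.1 * 65 = $158580.50

$158580.50


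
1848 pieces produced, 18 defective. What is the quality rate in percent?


Formula: Quality Rate = Good Pieces / Total Pieces * 100
Good pieces = 1848 - 18 = 1830
QR = 1830 / 1848 * 100 = 99.0%

99.0%


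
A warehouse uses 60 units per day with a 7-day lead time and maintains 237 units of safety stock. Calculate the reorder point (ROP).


Formula: ROP = (Daily Demand * Lead Time) + Safety Stock
Demand during lead time = 60 * 7 = 420 units
ROP = 420 + 237 = 657 units

657 units


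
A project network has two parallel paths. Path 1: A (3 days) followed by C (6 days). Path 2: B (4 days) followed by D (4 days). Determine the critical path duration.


Path 1 = 3 + 6 = 9 days
Path 2 = 4 + 4 = 8 days
Duration = max(9, 8) = 9 days

9 days


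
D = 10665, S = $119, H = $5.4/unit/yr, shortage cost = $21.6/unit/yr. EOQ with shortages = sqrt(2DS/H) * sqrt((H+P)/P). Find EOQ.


Formula: EOQ* = sqrt(2DS/H) * sqrt((H+P)/P)
Base EOQ = sqrt(2*10665*119/5.4) = 685.6 units
Correction = sqrt((5.4+21.6)/21.6) = 1.11803
EOQ* = 685.6 * 1.11803 = 766.5 units

766.5 units


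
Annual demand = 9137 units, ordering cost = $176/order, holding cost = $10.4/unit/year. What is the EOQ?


Formula: EOQ = sqrt(2 * D * S / H)
Numerator: 2 * 9137 * 176 = 3216224
2DS/H = 3216224 / 10.4 = 309252.3
EOQ = sqrt(309252.3) = 556.1 units

556.1 units


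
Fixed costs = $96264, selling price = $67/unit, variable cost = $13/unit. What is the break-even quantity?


Formula: BEQ = Fixed Costs / (Price - Variable Cost)
Contribution margin = $67 - $13 = $54/unit
BEQ = ceil($96264 / $54/unit) = ceil(1782.67) = 1783 units

1783 units


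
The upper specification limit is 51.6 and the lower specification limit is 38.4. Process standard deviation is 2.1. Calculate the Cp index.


Cp = (51.6 - 38.4) / (6 * 2.1)

1.05


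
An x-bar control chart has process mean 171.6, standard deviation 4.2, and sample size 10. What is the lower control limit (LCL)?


LCL = 171.6 - 3 * 4.2 / sqrt(10)

167.62


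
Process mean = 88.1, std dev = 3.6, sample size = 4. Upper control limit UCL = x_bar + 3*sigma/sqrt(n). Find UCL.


UCL = 88.1 + 3 * 3.6 / sqrt(4)

93.5


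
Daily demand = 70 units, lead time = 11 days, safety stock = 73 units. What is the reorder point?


Formula: ROP = (Daily Demand * Lead Time) + Safety Stock
Demand during lead time = 70 * 11 = 770 units
ROP = 770 + 73 = 843 units

843 units


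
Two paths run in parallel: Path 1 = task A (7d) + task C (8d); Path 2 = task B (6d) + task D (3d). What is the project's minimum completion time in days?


Path 1 = 7 + 8 = 15 days
Path 2 = 6 + 3 = 9 days
Duration = max(15, 9) = 15 days

15 days


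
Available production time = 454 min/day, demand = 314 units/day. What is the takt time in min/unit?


Formula: Takt Time = Available Production Time / Customer Demand
Takt = 454 min/day / 314 units/day
Takt = 1.45 min/unit

1.45 min/unit


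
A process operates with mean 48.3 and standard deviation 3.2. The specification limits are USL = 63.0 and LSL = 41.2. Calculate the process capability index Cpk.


Cpu = (63.0 - 48.3) / (3 * 3.2) = 1.53
Cpl = (48.3 - 41.2) / (3 * 3.2) = 0.74
Cpk = min(1.53, 0.74) = 0.74

0.74


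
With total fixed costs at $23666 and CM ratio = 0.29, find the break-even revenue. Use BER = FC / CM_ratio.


Formula: BER = Fixed Costs / Contribution Margin Ratio
BER = $23666 / 0.29
BER = $81606.90 (to the nearest cent)

$81606.90


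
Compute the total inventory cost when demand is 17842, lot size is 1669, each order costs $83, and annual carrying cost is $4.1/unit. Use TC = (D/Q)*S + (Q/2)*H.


TC = 17842/1669 * 83 + 1669/2 * 4.1

$4308.74


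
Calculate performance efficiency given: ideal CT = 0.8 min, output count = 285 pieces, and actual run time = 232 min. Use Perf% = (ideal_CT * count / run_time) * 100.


Formula: Performance = (Ideal CT * Total Count) / Run Time * 100
Ideal output time = 0.8 * 285 = 228.0 min
Performance = 228.0 / 232 * 100 = 98.3%

98.3%


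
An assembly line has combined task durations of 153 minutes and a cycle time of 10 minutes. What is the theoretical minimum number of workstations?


Formula: N_min = ceil(Sum of Task Times / Cycle Time)
N_min = ceil(153 min / 10 min) = ceil(15.3)
N_min = 16 stations

16


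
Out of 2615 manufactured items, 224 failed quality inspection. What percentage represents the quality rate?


Formula: Quality Rate = Good Pieces / Total Pieces * 100
Good pieces = 2615 - 224 = 2391
QR = 2391 / 2615 * 100 = 91.4%

91.4%


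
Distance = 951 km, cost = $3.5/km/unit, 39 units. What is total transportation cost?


TC = dist * cost * units = 951 * 3.5 * 39 = $129811.50

$129811.50


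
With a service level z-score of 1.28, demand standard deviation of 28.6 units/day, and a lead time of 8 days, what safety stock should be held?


Formula: SS = z * sigma_d * sqrt(LT)
sqrt(LT) = sqrt(8) = 2.8284
SS = 1.28 * 28.6 * 2.8284
SS = 103.5 units

103.5 units


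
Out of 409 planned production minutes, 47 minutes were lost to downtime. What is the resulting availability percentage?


Formula: Availability = (Planned Time - Downtime) / Planned Time * 100
Uptime = 409 - 47 = 362 min
Availability = 362 / 409 * 100 = 88.5%

88.5%


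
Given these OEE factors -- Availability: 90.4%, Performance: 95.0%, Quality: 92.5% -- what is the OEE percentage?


Formula: OEE = Availability * Performance * Quality / 10000
A * P = 90.4% * 95.0% / 100 = 85.88%
OEE = 85.88% * 92.5% / 100 = 79.4%

79.4%


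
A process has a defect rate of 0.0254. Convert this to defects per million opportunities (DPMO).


DPMO = defect_rate * 1000000 = 0.0254 * 1000000

25400


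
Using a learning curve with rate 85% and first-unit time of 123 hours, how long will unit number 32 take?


Formula: T_n = T_1 * (learning_rate)^(log2(n)) where learning_rate = rate/100
Doublings = log2(32) = 5
T_n = 123 * 0.85^5
T_n = 123 * 0.4437 = 54.6 hours

54.6 hours


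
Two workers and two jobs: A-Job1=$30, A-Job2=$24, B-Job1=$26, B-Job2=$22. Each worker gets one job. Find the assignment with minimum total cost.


Option 1: A->1 + B->2 = $30 + $22 = $52
Option 2: A->2 + B->1 = $24 + $26 = $50
Min cost = min($52, $50) = $50

$50


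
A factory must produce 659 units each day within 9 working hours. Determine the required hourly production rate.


Formula: Production Rate = Daily Demand / Available Hours
Rate = 659 units/day / 9 hours/day
Rate = 73.2 units/hour

73.2 units/hour


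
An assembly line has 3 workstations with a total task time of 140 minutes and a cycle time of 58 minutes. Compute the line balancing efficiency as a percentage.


Formula: Efficiency = Sum of Task Times / (N_stations * CT) * 100
Total station capacity = 3 stations * 58 min = 174 min
Efficiency = 140 / 174 * 100 = 80.5%

80.5%


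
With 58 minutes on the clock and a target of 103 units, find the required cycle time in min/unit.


Formula: CT = Available Time / Number of Units
CT = 58 min / 103 units
CT = 0.56 min/unit

0.56 min/unit


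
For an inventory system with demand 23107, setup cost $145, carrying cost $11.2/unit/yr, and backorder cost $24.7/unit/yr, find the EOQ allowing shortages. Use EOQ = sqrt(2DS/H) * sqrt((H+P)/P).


Formula: EOQ* = sqrt(2DS/H) * sqrt((H+P)/P)
Base EOQ = sqrt(2*23107*145/11.2) = 773.5 units
Correction = sqrt((11.2+24.7)/24.7) = 1.20559
EOQ* = 773.5 * 1.20559 = 932.5 units

932.5 units


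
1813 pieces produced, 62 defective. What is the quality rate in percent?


Formula: Quality Rate = Good Pieces / Total Pieces * 100
Good pieces = 1813 - 62 = 1751
QR = 1751 / 1813 * 100 = 96.6%

96.6%


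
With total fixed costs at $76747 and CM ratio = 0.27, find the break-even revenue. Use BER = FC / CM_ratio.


Formula: BER = Fixed Costs / Contribution Margin Ratio
BER = $76747 / 0.27
BER = $284248.15 (to the nearest cent)

$284248.15


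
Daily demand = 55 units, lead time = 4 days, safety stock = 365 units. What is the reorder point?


Formula: ROP = (Daily Demand * Lead Time) + Safety Stock
Demand during lead time = 55 * 4 = 220 units
ROP = 220 + 365 = 585 units

585 units


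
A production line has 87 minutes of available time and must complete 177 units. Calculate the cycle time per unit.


Formula: CT = Available Time / Number of Units
CT = 87 min / 177 units
CT = 0.49 min/unit

0.49 min/unit


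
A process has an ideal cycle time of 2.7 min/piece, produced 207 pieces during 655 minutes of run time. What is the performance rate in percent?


Formula: Performance = (Ideal CT * Total Count) / Run Time * 100
Ideal output time = 2.7 * 207 = 558.9 min
Performance = 558.9 / 655 * 100 = 85.3%

85.3%


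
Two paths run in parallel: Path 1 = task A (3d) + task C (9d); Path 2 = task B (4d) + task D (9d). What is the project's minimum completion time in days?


Path 1 = 3 + 9 = 12 days
Path 2 = 4 + 9 = 13 days
Duration = max(12, 13) = 13 days

13 days


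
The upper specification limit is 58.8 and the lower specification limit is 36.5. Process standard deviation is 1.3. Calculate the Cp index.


Cp = (58.8 - 36.5) / (6 * 1.3)

2.86


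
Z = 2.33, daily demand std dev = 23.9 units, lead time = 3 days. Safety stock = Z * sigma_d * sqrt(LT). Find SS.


Formula: SS = z * sigma_d * sqrt(LT)
sqrt(LT) = sqrt(3) = 1.7321
SS = 2.33 * 23.9 * 1.7321
SS = 96.5 units

96.5 units


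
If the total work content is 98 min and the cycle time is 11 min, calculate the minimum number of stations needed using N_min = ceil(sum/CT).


Formula: N_min = ceil(Sum of Task Times / Cycle Time)
N_min = ceil(98 min / 11 min) = ceil(8.9091)
N_min = 9 stations

9


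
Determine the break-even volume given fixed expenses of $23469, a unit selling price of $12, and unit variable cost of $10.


Formula: BEQ = Fixed Costs / (Price - Variable Cost)
Contribution margin = $12 - $10 = $2/unit
BEQ = ceil($23469 / $2/unit) = ceil(11734.5) = 11735 units

11735 units


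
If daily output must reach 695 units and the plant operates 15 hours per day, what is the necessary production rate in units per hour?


Formula: Production Rate = Daily Demand / Available Hours
Rate = 695 units/day / 15 hours/day
Rate = 46.3 units/hour

46.3 units/hour


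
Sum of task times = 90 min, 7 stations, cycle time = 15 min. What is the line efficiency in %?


Formula: Efficiency = Sum of Task Times / (N_stations * CT) * 100
Total station capacity = 7 stations * 15 min = 105 min
Efficiency = 90 / 105 * 100 = 85.7%

85.7%


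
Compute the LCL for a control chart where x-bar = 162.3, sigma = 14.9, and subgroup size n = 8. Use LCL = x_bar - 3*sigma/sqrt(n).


LCL = 162.3 - 3 * 14.9 / sqrt(8)

146.5


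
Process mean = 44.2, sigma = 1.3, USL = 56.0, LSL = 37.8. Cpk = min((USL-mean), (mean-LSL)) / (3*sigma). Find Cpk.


Cpu = (56.0 - 44.2) / (3 * 1.3) = 3.03
Cpl = (44.2 - 37.8) / (3 * 1.3) = 1.64
Cpk = min(3.03, 1.64) = 1.64

1.64


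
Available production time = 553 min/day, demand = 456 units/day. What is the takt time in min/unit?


Formula: Takt Time = Available Production Time / Customer Demand
Takt = 553 min/day / 456 units/day
Takt = 1.21 min/unit

1.21 min/unit


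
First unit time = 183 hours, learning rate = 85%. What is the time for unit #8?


Formula: T_n = T_1 * (learning_rate)^(log2(n)) where learning_rate = rate/100
Doublings = log2(8) = 3
T_n = 183 * 0.85^3
T_n = 183 * 0.6141 = 112.4 hours

112.4 hours


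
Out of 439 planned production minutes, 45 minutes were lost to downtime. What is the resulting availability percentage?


Formula: Availability = (Planned Time - Downtime) / Planned Time * 100
Uptime = 439 - 45 = 394 min
Availability = 394 / 439 * 100 = 89.7%

89.7%


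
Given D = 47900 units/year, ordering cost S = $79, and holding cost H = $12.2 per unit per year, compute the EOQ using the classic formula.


Formula: EOQ = sqrt(2 * D * S / H)
Numerator: 2 * 47900 * 79 = 7568200
2DS/H = 7568200 / 12.2 = 620344.3
EOQ = sqrt(620344.3) = 787.6 units

787.6 units


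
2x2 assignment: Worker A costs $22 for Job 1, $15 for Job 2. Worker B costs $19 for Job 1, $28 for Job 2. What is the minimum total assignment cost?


Option 1: A->1 + B->2 = $22 + $28 = $50
Option 2: A->2 + B->1 = $15 + $19 = $34
Min cost = min($50, $34) = $34

$34


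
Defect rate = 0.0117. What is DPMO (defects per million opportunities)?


DPMO = defect_rate * 1000000 = 0.0117 * 1000000

11700


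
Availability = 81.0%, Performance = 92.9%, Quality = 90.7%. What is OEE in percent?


Formula: OEE = Availability * Performance * Quality / 10000
A * P = 81.0% * 92.9% / 100 = 75.25%
OEE = 75.25% * 90.7% / 100 = 68.3%

68.3%


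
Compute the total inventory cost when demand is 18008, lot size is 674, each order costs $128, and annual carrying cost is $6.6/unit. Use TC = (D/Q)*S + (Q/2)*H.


TC = 18008/674 * 128 + 674/2 * 6.6

$5644.12


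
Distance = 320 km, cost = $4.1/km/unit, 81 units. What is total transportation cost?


TC = dist * cost * units = 320 * 4.1 * 81 = $106272.00

$106272.00


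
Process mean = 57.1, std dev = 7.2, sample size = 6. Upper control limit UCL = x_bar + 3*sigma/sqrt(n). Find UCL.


UCL = 57.1 + 3 * 7.2 / sqrt(6)

65.92


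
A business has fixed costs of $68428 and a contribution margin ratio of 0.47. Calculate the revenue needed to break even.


Formula: BER = Fixed Costs / Contribution Margin Ratio
BER = $68428 / 0.47
BER = $145591.49 (to the nearest cent)

$145591.49


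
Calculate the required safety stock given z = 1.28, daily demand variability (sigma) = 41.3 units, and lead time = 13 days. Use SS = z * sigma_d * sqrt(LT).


Formula: SS = z * sigma_d * sqrt(LT)
sqrt(LT) = sqrt(13) = 3.6056
SS = 1.28 * 41.3 * 3.6056
SS = 190.6 units

190.6 units


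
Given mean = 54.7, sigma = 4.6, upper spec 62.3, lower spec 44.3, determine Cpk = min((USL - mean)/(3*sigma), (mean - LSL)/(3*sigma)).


Cpu = (62.3 - 54.7) / (3 * 4.6) = 0.55
Cpl = (54.7 - 44.3) / (3 * 4.6) = 0.75
Cpk = min(0.55, 0.75) = 0.55

0.55


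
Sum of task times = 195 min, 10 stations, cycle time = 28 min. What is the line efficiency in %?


Formula: Efficiency = Sum of Task Times / (N_stations * CT) * 100
Total station capacity = 10 stations * 28 min = 280 min
Efficiency = 195 / 280 * 100 = 69.6%

69.6%


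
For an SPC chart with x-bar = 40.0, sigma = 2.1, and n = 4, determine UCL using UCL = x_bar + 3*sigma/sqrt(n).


UCL = 40.0 + 3 * 2.1 / sqrt(4)

43.15


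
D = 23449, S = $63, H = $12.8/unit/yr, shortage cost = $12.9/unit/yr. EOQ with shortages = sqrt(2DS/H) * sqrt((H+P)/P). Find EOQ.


Formula: EOQ* = sqrt(2DS/H) * sqrt((H+P)/P)
Base EOQ = sqrt(2*23449*63/12.8) = 480.44 units
Correction = sqrt((12.8+12.9)/12.9) = 1.41147
EOQ* = 480.44 * 1.41147 = 678.1 units

678.1 units


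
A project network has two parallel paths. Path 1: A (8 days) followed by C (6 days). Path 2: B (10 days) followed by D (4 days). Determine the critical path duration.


Path 1 = 8 + 6 = 14 days
Path 2 = 10 + 4 = 14 days
Duration = max(14, 14) = 14 days

14 days


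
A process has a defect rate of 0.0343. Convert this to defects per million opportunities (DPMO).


DPMO = defect_rate * 1000000 = 0.0343 * 1000000

34300


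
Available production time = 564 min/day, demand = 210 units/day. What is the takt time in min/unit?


Formula: Takt Time = Available Production Time / Customer Demand
Takt = 564 min/day / 210 units/day
Takt = 2.69 min/unit

2.69 min/unit


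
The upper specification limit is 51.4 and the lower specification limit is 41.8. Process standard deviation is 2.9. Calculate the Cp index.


Cp = (51.4 - 41.8) / (6 * 2.9)

0.55


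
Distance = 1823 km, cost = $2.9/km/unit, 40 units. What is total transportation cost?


TC = dist * cost * units = 1823 * 2.9 * 40 = $211468.00

$211468.00


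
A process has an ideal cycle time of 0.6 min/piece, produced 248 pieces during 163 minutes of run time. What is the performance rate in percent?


Formula: Performance = (Ideal CT * Total Count) / Run Time * 100
Ideal output time = 0.6 * 248 = 148.8 min
Performance = 148.8 / 163 * 100 = 91.3%

91.3%


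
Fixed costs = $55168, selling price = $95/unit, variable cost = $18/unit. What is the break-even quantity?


Formula: BEQ = Fixed Costs / (Price - Variable Cost)
Contribution margin = $95 - $18 = $77/unit
BEQ = ceil($55168 / $77/unit) = ceil(716.47) = 717 units

717 units


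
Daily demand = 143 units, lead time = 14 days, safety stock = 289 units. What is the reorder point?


Formula: ROP = (Daily Demand * Lead Time) + Safety Stock
Demand during lead time = 143 * 14 = 2002 units
ROP = 2002 + 289 = 2291 units

2291 units


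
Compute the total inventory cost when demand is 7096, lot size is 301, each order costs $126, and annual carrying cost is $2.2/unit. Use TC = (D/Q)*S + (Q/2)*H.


TC = 7096/301 * 126 + 301/2 * 2.2

$3301.52


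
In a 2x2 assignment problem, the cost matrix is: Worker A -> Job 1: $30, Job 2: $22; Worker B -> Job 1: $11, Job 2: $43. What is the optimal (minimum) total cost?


Option 1: A->1 + B->2 = $30 + $43 = $73
Option 2: A->2 + B->1 = $22 + $11 = $33
Min cost = min($73, $33) = $33

$33


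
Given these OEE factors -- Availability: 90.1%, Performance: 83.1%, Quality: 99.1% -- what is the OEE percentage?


Formula: OEE = Availability * Performance * Quality / 10000
A * P = 90.1% * 83.1% / 100 = 74.87%
OEE = 74.87% * 99.1% / 100 = 74.2%

74.2%


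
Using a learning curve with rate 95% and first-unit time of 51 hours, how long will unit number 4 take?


Formula: T_n = T_1 * (learning_rate)^(log2(n)) where learning_rate = rate/100
Doublings = log2(4) = 2
T_n = 51 * 0.95^2
T_n = 51 * 0.9025 = 46.0 hours

46.0 hours


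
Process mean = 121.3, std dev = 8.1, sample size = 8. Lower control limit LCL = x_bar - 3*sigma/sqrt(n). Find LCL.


LCL = 121.3 - 3 * 8.1 / sqrt(8)

112.71


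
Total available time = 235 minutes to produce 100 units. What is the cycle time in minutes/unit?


Formula: CT = Available Time / Number of Units
CT = 235 min / 100 units
CT = 2.35 min/unit

2.35 min/unit


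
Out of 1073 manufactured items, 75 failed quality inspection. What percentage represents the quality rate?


Formula: Quality Rate = Good Pieces / Total Pieces * 100
Good pieces = 1073 - 75 = 998
QR = 998 / 1073 * 100 = 93.0%

93.0%


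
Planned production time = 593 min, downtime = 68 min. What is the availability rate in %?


Formula: Availability = (Planned Time - Downtime) / Planned Time * 100
Uptime = 593 - 68 = 525 min
Availability = 525 / 593 * 100 = 88.5%

88.5%


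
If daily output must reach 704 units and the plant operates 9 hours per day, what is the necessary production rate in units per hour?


Formula: Production Rate = Daily Demand / Available Hours
Rate = 704 units/day / 9 hours/day
Rate = 78.2 units/hour

78.2 units/hour


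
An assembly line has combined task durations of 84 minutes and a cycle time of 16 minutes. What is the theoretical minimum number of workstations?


Formula: N_min = ceil(Sum of Task Times / Cycle Time)
N_min = ceil(84 min / 16 min) = ceil(5.25)
N_min = 6 stations

6


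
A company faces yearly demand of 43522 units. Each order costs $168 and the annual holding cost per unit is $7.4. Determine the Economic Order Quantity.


Formula: EOQ = sqrt(2 * D * S / H)
Numerator: 2 * 43522 * 168 = 14623392
2DS/H = 14623392 / 7.4 = 1976134.1
EOQ = sqrt(1976134.1) = 1405.8 units

1405.8 units


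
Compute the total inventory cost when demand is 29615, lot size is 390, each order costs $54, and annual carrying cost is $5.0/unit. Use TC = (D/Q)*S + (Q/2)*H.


TC = 29615/390 * 54 + 390/2 * 5.0

$5075.54


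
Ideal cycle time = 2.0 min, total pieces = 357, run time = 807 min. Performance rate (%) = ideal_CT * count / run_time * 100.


Formula: Performance = (Ideal CT * Total Count) / Run Time * 100
Ideal output time = 2.0 * 357 = 714.0 min
Performance = 714.0 / 807 * 100 = 88.5%

88.5%


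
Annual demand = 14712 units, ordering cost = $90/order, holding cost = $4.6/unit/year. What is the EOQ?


Formula: EOQ = sqrt(2 * D * S / H)
Numerator: 2 * 14712 * 90 = 2648160
2DS/H = 2648160 / 4.6 = 575687.0
EOQ = sqrt(575687.0) = 758.7 units

758.7 units


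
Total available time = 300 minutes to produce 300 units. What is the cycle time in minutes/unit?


Formula: CT = Available Time / Number of Units
CT = 300 min / 300 units
CT = 1.0 min/unit

1.0 min/unit


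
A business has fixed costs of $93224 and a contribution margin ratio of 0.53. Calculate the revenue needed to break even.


Formula: BER = Fixed Costs / Contribution Margin Ratio
BER = $93224 / 0.53
BER = $175894.34 (to the nearest cent)

$175894.34


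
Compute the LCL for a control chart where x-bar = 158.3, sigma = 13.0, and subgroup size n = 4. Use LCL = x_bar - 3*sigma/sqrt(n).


LCL = 158.3 - 3 * 13.0 / sqrt(4)

138.8


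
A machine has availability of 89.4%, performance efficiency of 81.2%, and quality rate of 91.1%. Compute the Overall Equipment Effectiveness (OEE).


Formula: OEE = Availability * Performance * Quality / 10000
A * P = 89.4% * 81.2% / 100 = 72.59%
OEE = 72.59% * 91.1% / 100 = 66.1%

66.1%


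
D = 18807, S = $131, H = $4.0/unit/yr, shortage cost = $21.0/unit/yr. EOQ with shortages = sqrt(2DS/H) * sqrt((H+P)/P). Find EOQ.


Formula: EOQ* = sqrt(2DS/H) * sqrt((H+P)/P)
Base EOQ = sqrt(2*18807*131/4.0) = 1109.89 units
Correction = sqrt((4.0+21.0)/21.0) = 1.09109
EOQ* = 1109.89 * 1.09109 = 1211.0 units

1211.0 units


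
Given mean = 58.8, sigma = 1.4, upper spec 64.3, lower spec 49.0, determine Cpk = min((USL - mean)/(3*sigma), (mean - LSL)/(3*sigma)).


Cpu = (64.3 - 58.8) / (3 * 1.4) = 1.31
Cpl = (58.8 - 49.0) / (3 * 1.4) = 2.33
Cpk = min(1.31, 2.33) = 1.31

1.31


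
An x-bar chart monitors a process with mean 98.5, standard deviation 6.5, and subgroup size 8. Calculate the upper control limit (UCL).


UCL = 98.5 + 3 * 6.5 / sqrt(8)

105.39


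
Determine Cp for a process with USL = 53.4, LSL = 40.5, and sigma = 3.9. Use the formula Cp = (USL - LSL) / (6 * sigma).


Cp = (53.4 - 40.5) / (6 * 3.9)

0.55


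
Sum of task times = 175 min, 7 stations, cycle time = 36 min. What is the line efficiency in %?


Formula: Efficiency = Sum of Task Times / (N_stations * CT) * 100
Total station capacity = 7 stations * 36 min = 252 min
Efficiency = 175 / 252 * 100 = 69.4%

69.4%


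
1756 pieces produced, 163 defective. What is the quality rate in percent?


Formula: Quality Rate = Good Pieces / Total Pieces * 100
Good pieces = 1756 - 163 = 1593
QR = 1593 / 1756 * 100 = 90.7%

90.7%


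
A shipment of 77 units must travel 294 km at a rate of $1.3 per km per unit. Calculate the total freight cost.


TC = dist * cost * units = 294 * 1.3 * 77 = $29429.40

$29429.40


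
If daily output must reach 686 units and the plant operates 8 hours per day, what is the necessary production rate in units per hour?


Formula: Production Rate = Daily Demand / Available Hours
Rate = 686 units/day / 8 hours/day
Rate = 85.8 units/hour

85.8 units/hour


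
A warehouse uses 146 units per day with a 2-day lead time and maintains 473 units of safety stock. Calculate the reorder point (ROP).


Formula: ROP = (Daily Demand * Lead Time) + Safety Stock
Demand during lead time = 146 * 2 = 292 units
ROP = 292 + 473 = 765 units

765 units


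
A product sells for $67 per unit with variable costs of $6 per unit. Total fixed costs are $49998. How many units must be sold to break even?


Formula: BEQ = Fixed Costs / (Price - Variable Cost)
Contribution margin = $67 - $6 = $61/unit
BEQ = ceil($49998 / $61/unit) = ceil(819.64) = 820 units

820 units


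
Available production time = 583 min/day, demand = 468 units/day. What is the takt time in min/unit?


Formula: Takt Time = Available Production Time / Customer Demand
Takt = 583 min/day / 468 units/day
Takt = 1.25 min/unit

1.25 min/unit


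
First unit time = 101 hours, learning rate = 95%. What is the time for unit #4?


Formula: T_n = T_1 * (learning_rate)^(log2(n)) where learning_rate = rate/100
Doublings = log2(4) = 2
T_n = 101 * 0.95^2
T_n = 101 * 0.9025 = 91.2 hours

91.2 hours


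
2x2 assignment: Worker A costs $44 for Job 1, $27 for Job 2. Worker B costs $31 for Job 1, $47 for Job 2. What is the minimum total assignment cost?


Option 1: A->1 + B->2 = $44 + $47 = $91
Option 2: A->2 + B->1 = $27 + $31 = $58
Min cost = min($91, $58) = $58

$58


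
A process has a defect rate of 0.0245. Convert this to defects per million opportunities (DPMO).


DPMO = defect_rate * 1000000 = 0.0245 * 1000000

24500


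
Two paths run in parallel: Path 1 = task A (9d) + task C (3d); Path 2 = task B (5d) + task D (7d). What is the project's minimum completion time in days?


Path 1 = 9 + 3 = 12 days
Path 2 = 5 + 7 = 12 days
Duration = max(12, 12) = 12 days

12 days


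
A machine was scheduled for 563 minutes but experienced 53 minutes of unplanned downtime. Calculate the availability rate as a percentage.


Formula: Availability = (Planned Time - Downtime) / Planned Time * 100
Uptime = 563 - 53 = 510 min
Availability = 510 / 563 * 100 = 90.6%

90.6%


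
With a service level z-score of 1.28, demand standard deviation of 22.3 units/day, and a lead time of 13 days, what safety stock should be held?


Formula: SS = z * sigma_d * sqrt(LT)
sqrt(LT) = sqrt(13) = 3.6056
SS = 1.28 * 22.3 * 3.6056
SS = 102.9 units

102.9 units


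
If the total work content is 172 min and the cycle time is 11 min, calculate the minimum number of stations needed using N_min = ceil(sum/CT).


Formula: N_min = ceil(Sum of Task Times / Cycle Time)
N_min = ceil(172 min / 11 min) = ceil(15.6364)
N_min = 16 stations

16


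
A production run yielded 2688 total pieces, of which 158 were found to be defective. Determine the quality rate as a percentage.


Formula: Quality Rate = Good Pieces / Total Pieces * 100
Good pieces = 2688 - 158 = 2530
QR = 2530 / 2688 * 100 = 94.1%

94.1%


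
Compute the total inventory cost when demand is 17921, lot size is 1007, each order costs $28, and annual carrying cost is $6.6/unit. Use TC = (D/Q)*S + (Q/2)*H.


TC = 17921/1007 * 28 + 1007/2 * 6.6

$3821.40


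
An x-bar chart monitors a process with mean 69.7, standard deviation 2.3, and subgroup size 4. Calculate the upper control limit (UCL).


UCL = 69.7 + 3 * 2.3 / sqrt(4)

73.15


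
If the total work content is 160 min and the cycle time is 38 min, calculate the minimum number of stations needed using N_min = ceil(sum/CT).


Formula: N_min = ceil(Sum of Task Times / Cycle Time)
N_min = ceil(160 min / 38 min) = ceil(4.2105)
N_min = 5 stations

5


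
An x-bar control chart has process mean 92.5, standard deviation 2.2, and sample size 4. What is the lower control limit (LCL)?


LCL = 92.5 - 3 * 2.2 / sqrt(4)

89.2


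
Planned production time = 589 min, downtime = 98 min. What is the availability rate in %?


Formula: Availability = (Planned Time - Downtime) / Planned Time * 100
Uptime = 589 - 98 = 491 min
Availability = 491 / 589 * 100 = 83.4%

83.4%


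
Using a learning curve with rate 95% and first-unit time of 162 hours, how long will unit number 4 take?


Formula: T_n = T_1 * (learning_rate)^(log2(n)) where learning_rate = rate/100
Doublings = log2(4) = 2
T_n = 162 * 0.95^2
T_n = 162 * 0.9025 = 146.2 hours

146.2 hours


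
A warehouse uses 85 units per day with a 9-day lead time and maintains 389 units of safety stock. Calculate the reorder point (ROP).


Formula: ROP = (Daily Demand * Lead Time) + Safety Stock
Demand during lead time = 85 * 9 = 765 units
ROP = 765 + 389 = 1154 units

1154 units


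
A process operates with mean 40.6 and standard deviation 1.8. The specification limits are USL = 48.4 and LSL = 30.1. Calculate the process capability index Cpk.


Cpu = (48.4 - 40.6) / (3 * 1.8) = 1.44
Cpl = (40.6 - 30.1) / (3 * 1.8) = 1.94
Cpk = min(1.44, 1.94) = 1.44

1.44


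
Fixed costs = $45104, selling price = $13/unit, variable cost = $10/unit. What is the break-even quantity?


Formula: BEQ = Fixed Costs / (Price - Variable Cost)
Contribution margin = $13 - $10 = $3/unit
BEQ = ceil($45104 / $3/unit) = ceil(15034.67) = 15035 units

15035 units


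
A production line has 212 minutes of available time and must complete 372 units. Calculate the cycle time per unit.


Formula: CT = Available Time / Number of Units
CT = 212 min / 372 units
CT = 0.57 min/unit

0.57 min/unit


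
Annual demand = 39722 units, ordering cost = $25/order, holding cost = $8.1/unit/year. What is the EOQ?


Formula: EOQ = sqrt(2 * D * S / H)
Numerator: 2 * 39722 * 25 = 1986100
2DS/H = 1986100 / 8.1 = 245197.5
EOQ = sqrt(245197.5) = 495.2 units

495.2 units


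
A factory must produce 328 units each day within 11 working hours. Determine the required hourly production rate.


Formula: Production Rate = Daily Demand / Available Hours
Rate = 328 units/day / 11 hours/day
Rate = 29.8 units/hour

29.8 units/hour


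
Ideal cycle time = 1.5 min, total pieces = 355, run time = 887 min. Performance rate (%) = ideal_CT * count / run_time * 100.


Formula: Performance = (Ideal CT * Total Count) / Run Time * 100
Ideal output time = 1.5 * 355 = 532.5 min
Performance = 532.5 / 887 * 100 = 60.0%

60.0%


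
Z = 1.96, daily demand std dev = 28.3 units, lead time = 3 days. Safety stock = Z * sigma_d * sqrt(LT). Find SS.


Formula: SS = z * sigma_d * sqrt(LT)
sqrt(LT) = sqrt(3) = 1.7321
SS = 1.96 * 28.3 * 1.7321
SS = 96.1 units

96.1 units


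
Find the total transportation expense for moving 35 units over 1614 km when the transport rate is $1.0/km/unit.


TC = dist * cost * units = 1614 * 1.0 * 35 = $56490.00

$56490.00


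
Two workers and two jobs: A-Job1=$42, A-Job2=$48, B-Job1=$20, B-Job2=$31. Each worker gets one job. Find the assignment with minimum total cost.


Option 1: A->1 + B->2 = $42 + $31 = $73
Option 2: A->2 + B->1 = $48 + $20 = $68
Min cost = min($73, $68) = $68

$68


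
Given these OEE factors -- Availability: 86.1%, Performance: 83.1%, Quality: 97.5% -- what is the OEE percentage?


Formula: OEE = Availability * Performance * Quality / 10000
A * P = 86.1% * 83.1% / 100 = 71.55%
OEE = 71.55% * 97.5% / 100 = 69.8%

69.8%


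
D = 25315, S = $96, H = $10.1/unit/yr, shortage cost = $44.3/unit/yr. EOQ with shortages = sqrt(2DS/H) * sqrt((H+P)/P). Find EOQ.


Formula: EOQ* = sqrt(2DS/H) * sqrt((H+P)/P)
Base EOQ = sqrt(2*25315*96/10.1) = 693.71 units
Correction = sqrt((10.1+44.3)/44.3) = 1.10815
EOQ* = 693.71 * 1.10815 = 768.7 units

768.7 units


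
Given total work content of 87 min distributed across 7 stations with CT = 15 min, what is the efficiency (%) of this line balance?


Formula: Efficiency = Sum of Task Times / (N_stations * CT) * 100
Total station capacity = 7 stations * 15 min = 105 min
Efficiency = 87 / 105 * 100 = 82.9%

82.9%


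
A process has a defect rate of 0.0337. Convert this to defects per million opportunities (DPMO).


DPMO = defect_rate * 1000000 = 0.0337 * 1000000

33700


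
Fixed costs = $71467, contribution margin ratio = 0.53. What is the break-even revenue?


Formula: BER = Fixed Costs / Contribution Margin Ratio
BER = $71467 / 0.53
BER = $134843.40 (to the nearest cent)

$134843.40


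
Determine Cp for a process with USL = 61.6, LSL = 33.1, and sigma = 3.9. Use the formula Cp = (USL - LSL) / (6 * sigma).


Cp = (61.6 - 33.1) / (6 * 3.9)

1.22


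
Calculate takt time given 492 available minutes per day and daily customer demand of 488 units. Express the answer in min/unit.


Formula: Takt Time = Available Production Time / Customer Demand
Takt = 492 min/day / 488 units/day
Takt = 1.01 min/unit

1.01 min/unit


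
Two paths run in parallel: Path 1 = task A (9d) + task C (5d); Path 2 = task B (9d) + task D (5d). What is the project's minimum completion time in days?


Path 1 = 9 + 5 = 14 days
Path 2 = 9 + 5 = 14 days
Duration = max(14, 14) = 14 days

14 days


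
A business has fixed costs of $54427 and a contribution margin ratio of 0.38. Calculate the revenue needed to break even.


Formula: BER = Fixed Costs / Contribution Margin Ratio
BER = $54427 / 0.38
BER = $143228.95 (to the nearest cent)

$143228.95


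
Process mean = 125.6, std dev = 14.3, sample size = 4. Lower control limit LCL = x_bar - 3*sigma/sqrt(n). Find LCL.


LCL = 125.6 - 3 * 14.3 / sqrt(4)

104.15


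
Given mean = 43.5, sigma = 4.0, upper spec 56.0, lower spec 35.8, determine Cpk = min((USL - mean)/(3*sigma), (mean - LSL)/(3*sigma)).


Cpu = (56.0 - 43.5) / (3 * 4.0) = 1.04
Cpl = (43.5 - 35.8) / (3 * 4.0) = 0.64
Cpk = min(1.04, 0.64) = 0.64

0.64


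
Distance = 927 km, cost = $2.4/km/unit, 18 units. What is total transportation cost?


TC = dist * cost * units = 927 * 2.4 * 18 = $40046.40

$40046.40


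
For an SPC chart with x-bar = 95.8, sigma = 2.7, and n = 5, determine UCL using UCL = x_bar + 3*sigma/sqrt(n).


UCL = 95.8 + 3 * 2.7 / sqrt(5)

99.42


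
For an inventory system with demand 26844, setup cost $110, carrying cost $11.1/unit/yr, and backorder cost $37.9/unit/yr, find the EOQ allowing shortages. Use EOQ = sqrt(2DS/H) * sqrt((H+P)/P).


Formula: EOQ* = sqrt(2DS/H) * sqrt((H+P)/P)
Base EOQ = sqrt(2*26844*110/11.1) = 729.41 units
Correction = sqrt((11.1+37.9)/37.9) = 1.13705
EOQ* = 729.41 * 1.13705 = 829.4 units

829.4 units


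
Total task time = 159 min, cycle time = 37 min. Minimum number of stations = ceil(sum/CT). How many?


Formula: N_min = ceil(Sum of Task Times / Cycle Time)
N_min = ceil(159 min / 37 min) = ceil(4.2973)
N_min = 5 stations

5


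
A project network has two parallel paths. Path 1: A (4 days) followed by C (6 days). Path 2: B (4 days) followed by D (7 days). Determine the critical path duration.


Path 1 = 4 + 6 = 10 days
Path 2 = 4 + 7 = 11 days
Duration = max(10, 11) = 11 days

11 days


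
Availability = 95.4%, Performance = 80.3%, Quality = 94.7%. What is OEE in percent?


Formula: OEE = Availability * Performance * Quality / 10000
A * P = 95.4% * 80.3% / 100 = 76.61%
OEE = 76.61% * 94.7% / 100 = 72.5%

72.5%


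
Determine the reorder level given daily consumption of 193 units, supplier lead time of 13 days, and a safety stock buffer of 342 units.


Formula: ROP = (Daily Demand * Lead Time) + Safety Stock
Demand during lead time = 193 * 13 = 2509 units
ROP = 2509 + 342 = 2851 units

2851 units


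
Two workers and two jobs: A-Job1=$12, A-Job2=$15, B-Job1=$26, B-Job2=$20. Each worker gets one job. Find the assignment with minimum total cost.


Option 1: A->1 + B->2 = $12 + $20 = $32
Option 2: A->2 + B->1 = $15 + $26 = $41
Min cost = min($32, $41) = $32

$32


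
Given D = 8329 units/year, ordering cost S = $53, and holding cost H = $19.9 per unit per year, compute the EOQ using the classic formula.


Formula: EOQ = sqrt(2 * D * S / H)
Numerator: 2 * 8329 * 53 = 882874
2DS/H = 882874 / 19.9 = 44365.5
EOQ = sqrt(44365.5) = 210.6 units

210.6 units


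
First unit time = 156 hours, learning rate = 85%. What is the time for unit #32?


Formula: T_n = T_1 * (learning_rate)^(log2(n)) where learning_rate = rate/100
Doublings = log2(32) = 5
T_n = 156 * 0.85^5
T_n = 156 * 0.4437 = 69.2 hours

69.2 hours


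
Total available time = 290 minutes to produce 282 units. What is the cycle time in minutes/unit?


Formula: CT = Available Time / Number of Units
CT = 290 min / 282 units
CT = 1.03 min/unit

1.03 min/unit


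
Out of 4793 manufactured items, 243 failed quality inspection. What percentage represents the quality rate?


Formula: Quality Rate = Good Pieces / Total Pieces * 100
Good pieces = 4793 - 243 = 4550
QR = 4550 / 4793 * 100 = 94.9%

94.9%


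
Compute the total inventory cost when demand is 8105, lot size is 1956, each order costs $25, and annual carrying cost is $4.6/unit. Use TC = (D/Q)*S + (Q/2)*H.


TC = 8105/1956 * 25 + 1956/2 * 4.6

$4602.39


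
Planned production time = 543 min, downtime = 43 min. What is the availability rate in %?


Formula: Availability = (Planned Time - Downtime) / Planned Time * 100
Uptime = 543 - 43 = 500 min
Availability = 500 / 543 * 100 = 92.1%

92.1%


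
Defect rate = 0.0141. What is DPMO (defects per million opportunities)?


DPMO = defect_rate * 1000000 = 0.0141 * 1000000

14100


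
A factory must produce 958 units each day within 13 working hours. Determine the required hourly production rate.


Formula: Production Rate = Daily Demand / Available Hours
Rate = 958 units/day / 13 hours/day
Rate = 73.7 units/hour

73.7 units/hour


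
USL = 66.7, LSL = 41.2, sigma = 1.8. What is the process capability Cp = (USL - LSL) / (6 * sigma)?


Cp = (66.7 - 41.2) / (6 * 1.8)

2.36


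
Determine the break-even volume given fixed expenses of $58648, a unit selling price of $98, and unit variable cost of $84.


Formula: BEQ = Fixed Costs / (Price - Variable Cost)
Contribution margin = $98 - $84 = $14/unit
BEQ = ceil($58648 / $14/unit) = ceil(4189.14) = 4190 units

4190 units


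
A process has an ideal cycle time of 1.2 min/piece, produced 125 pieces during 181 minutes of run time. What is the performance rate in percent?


Formula: Performance = (Ideal CT * Total Count) / Run Time * 100
Ideal output time = 1.2 * 125 = 150.0 min
Performance = 150.0 / 181 * 100 = 82.9%

82.9%


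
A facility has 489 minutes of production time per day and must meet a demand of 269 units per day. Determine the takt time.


Formula: Takt Time = Available Production Time / Customer Demand
Takt = 489 min/day / 269 units/day
Takt = 1.82 min/unit

1.82 min/unit


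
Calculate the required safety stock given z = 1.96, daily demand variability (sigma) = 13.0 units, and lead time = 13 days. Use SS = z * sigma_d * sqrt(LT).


Formula: SS = z * sigma_d * sqrt(LT)
sqrt(LT) = sqrt(13) = 3.6056
SS = 1.96 * 13.0 * 3.6056
SS = 91.9 units

91.9 units


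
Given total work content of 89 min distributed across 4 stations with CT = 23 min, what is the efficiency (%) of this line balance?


Formula: Efficiency = Sum of Task Times / (N_stations * CT) * 100
Total station capacity = 4 stations * 23 min = 92 min
Efficiency = 89 / 92 * 100 = 96.7%

96.7%


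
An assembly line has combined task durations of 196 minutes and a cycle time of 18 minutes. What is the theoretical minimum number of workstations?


Formula: N_min = ceil(Sum of Task Times / Cycle Time)
N_min = ceil(196 min / 18 min) = ceil(10.8889)
N_min = 11 stations

11


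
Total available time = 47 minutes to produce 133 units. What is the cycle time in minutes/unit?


Formula: CT = Available Time / Number of Units
CT = 47 min / 133 units
CT = 0.35 min/unit

0.35 min/unit


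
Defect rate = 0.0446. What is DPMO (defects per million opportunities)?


DPMO = defect_rate * 1000000 = 0.0446 * 1000000

44600


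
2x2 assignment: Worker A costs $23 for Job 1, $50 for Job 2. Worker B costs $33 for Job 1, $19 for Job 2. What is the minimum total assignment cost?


Option 1: A->1 + B->2 = $23 + $19 = $42
Option 2: A->2 + B->1 = $50 + $33 = $83
Min cost = min($42, $83) = $42

$42


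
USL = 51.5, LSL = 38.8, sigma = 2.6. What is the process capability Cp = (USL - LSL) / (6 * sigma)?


Cp = (51.5 - 38.8) / (6 * 2.6)

0.81


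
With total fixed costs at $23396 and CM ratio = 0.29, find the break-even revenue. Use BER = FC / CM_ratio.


Formula: BER = Fixed Costs / Contribution Margin Ratio
BER = $23396 / 0.29
BER = $80675.86 (to the nearest cent)

$80675.86
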